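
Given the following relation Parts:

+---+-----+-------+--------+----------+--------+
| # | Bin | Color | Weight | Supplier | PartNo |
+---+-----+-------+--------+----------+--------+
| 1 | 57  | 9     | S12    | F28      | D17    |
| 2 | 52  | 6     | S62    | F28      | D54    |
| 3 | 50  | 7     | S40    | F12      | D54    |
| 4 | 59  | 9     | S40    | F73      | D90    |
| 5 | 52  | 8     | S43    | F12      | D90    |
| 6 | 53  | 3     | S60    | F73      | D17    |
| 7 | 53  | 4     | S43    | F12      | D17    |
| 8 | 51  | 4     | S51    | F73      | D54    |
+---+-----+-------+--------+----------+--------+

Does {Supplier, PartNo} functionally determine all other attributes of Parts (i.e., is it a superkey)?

Yes

All 8 rows have distinct {Supplier, PartNo} values, so {Supplier, PartNo} → (all attributes) holds and {Supplier, PartNo} is a superkey.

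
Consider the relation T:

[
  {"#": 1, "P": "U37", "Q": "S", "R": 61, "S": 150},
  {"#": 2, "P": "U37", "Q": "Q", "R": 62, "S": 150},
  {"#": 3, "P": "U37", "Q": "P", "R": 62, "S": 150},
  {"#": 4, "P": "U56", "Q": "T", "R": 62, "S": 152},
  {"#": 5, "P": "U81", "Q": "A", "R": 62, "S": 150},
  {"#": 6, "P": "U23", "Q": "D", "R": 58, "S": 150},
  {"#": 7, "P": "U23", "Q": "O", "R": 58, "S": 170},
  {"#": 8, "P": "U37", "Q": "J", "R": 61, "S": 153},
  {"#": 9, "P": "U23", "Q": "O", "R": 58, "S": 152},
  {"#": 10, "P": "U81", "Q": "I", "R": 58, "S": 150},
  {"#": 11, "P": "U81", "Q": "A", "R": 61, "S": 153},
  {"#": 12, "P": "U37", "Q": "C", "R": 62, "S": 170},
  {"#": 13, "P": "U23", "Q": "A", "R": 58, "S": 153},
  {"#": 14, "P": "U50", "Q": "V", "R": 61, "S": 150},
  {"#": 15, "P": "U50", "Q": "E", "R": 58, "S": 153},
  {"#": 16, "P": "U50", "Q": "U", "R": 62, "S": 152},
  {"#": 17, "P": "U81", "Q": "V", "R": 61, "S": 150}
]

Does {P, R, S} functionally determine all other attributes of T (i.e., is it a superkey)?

Rows 2 and 3 have the same {P, R, S} value (P=U37, R=62, S=150) but are distinct tuples, so {P, R, S} does not determine every attribute — not a superkey.

No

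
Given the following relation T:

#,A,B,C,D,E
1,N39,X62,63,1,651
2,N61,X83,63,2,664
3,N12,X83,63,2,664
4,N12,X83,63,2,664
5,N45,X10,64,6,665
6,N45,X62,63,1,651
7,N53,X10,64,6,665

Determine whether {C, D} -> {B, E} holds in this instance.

Yes

(C=63, D=1): rows 1, 6 → {B,E} = (X62, 651), (X62, 651) ✓
(C=63, D=2): rows 2, 3, 4 → {B,E} = (X83, 664), (X83, 664), (X83, 664) ✓
(C=64, D=6): rows 5, 7 → {B,E} = (X10, 665), (X10, 665) ✓
Every {C, D} value is associated with a single {B, E} value, so {C, D} -> {B, E} holds.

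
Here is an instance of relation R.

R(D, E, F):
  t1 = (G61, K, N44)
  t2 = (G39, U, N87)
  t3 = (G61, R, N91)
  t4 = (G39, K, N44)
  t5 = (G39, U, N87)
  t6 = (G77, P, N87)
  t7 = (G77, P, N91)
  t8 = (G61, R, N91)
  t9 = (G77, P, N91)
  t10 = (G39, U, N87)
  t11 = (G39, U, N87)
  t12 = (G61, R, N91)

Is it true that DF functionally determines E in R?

(D=G61, F=N44): row 1 → E = K ✓
(D=G39, F=N87): rows 2, 5, 10, 11 → E = U, U, U, U ✓
(D=G61, F=N91): rows 3, 8, 12 → E = R, R, R ✓
(D=G39, F=N44): row 4 → E = K ✓
(D=G77, F=N87): row 6 → E = P ✓
(D=G77, F=N91): rows 7, 9 → E = P, P ✓
Every DF value is associated with a single E value, so DF → E holds.

Yes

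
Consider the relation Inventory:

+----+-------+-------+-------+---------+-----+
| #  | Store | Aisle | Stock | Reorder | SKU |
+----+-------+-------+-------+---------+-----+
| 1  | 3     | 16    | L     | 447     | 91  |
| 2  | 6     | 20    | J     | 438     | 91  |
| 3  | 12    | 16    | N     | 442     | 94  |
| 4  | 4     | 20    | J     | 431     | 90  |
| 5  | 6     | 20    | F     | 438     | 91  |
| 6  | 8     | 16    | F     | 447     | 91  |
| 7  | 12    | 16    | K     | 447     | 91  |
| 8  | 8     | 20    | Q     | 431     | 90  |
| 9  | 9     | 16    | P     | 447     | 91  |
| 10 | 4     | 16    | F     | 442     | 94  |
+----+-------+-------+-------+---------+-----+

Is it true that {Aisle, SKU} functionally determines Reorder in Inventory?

Yes

(Aisle=16, SKU=91): rows 1, 6, 7, 9 → Reorder = 447, 447, 447, 447 ✓
(Aisle=20, SKU=91): rows 2, 5 → Reorder = 438, 438 ✓
(Aisle=16, SKU=94): rows 3, 10 → Reorder = 442, 442 ✓
(Aisle=20, SKU=90): rows 4, 8 → Reorder = 431, 431 ✓
Every {Aisle, SKU} value is associated with a single Reorder value, so {Aisle, SKU} -> Reorder holds.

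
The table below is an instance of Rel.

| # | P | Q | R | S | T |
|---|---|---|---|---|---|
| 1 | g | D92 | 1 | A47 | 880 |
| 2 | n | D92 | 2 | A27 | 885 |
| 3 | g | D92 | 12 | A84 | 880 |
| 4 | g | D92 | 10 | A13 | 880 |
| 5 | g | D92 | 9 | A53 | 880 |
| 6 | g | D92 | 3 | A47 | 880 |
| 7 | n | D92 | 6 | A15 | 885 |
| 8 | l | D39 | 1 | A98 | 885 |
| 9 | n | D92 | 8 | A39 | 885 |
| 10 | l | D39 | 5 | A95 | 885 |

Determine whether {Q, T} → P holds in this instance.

Yes

(Q=D92, T=880): rows 1, 3, 4, 5, 6 → P = g, g, g, g, g ✓
(Q=D92, T=885): rows 2, 7, 9 → P = n, n, n ✓
(Q=D39, T=885): rows 8, 10 → P = l, l ✓
Every {Q, T} value is associated with a single P value, so {Q, T} → P holds.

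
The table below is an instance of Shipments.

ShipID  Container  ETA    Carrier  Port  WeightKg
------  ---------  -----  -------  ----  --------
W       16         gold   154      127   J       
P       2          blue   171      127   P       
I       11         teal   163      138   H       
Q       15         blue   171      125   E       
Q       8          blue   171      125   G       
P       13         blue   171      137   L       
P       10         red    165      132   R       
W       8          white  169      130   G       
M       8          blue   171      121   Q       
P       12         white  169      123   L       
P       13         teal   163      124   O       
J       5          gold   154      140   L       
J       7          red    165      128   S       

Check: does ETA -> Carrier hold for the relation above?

ETA=gold: 2 rows → Carrier = 154, 154 ✓
ETA=blue: 5 rows → Carrier = 171, 171, 171, 171, 171 ✓
ETA=teal: 2 rows → Carrier = 163, 163 ✓
ETA=red: 2 rows → Carrier = 165, 165 ✓
ETA=white: 2 rows → Carrier = 169, 169 ✓
Every ETA value is associated with a single Carrier value, so ETA -> Carrier holds.

Yes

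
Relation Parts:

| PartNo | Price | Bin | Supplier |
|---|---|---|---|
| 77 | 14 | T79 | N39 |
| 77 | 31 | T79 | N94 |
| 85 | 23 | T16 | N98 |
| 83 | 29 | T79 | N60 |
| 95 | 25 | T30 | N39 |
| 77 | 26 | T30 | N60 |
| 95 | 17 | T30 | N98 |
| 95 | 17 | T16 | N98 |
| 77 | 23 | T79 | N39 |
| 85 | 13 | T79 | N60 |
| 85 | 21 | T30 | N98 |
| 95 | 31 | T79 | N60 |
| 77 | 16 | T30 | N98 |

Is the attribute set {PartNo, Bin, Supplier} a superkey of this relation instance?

No

Two distinct rows share (PartNo=77, Bin=T79, Supplier=N39), so {PartNo, Bin, Supplier} does not determine every attribute — not a superkey.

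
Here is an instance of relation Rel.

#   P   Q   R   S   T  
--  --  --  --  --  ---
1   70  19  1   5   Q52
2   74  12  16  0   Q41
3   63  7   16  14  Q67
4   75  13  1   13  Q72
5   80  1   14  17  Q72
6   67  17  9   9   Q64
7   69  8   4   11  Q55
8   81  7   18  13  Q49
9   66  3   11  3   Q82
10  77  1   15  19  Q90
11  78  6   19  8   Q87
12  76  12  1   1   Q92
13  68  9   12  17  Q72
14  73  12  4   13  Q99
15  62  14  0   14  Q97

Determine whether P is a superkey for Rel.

All 15 rows have distinct P values, so P → (all attributes) holds and P is a superkey.

Yes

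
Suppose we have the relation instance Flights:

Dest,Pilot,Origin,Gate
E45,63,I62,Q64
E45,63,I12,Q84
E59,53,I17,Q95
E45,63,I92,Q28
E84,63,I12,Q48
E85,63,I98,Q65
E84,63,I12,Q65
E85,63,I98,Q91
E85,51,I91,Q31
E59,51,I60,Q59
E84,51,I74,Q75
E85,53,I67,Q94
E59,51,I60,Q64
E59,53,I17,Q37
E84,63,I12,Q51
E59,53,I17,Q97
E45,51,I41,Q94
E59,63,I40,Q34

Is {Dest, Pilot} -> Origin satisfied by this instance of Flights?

(Dest=E45, Pilot=63): 3 rows → Origin takes values {I62, I12, I92} — violation
(Dest=E59, Pilot=53): 3 rows → Origin = I17, I17, I17 ✓
(Dest=E84, Pilot=63): 3 rows → Origin = I12, I12, I12 ✓
(Dest=E85, Pilot=63): 2 rows → Origin = I98, I98 ✓
(Dest=E85, Pilot=51): 1 row → Origin = I91 ✓
(Dest=E59, Pilot=51): 2 rows → Origin = I60, I60 ✓
(Dest=E84, Pilot=51): 1 row → Origin = I74 ✓
(Dest=E85, Pilot=53): 1 row → Origin = I67 ✓
(Dest=E45, Pilot=51): 1 row → Origin = I41 ✓
(Dest=E59, Pilot=63): 1 row → Origin = I40 ✓
Two rows agree on {Dest, Pilot} but differ on Origin, so {Dest, Pilot} -> Origin does not hold.

No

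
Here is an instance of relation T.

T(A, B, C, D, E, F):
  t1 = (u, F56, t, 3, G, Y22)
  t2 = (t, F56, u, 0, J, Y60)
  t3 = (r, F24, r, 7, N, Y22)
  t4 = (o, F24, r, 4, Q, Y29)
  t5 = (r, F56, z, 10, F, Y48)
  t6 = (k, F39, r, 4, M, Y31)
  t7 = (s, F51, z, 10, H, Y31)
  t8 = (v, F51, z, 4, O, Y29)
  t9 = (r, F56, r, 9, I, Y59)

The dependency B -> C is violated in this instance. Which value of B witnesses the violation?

B=F56: rows 1, 2, 5, 9 → C takes values {t, u, z, r} — violation
B=F24: rows 3, 4 → C = r, r ✓
B=F39: row 6 → C = r ✓
B=F51: rows 7, 8 → C = z, z ✓
The only B value with inconsistent C is B=F56.

F56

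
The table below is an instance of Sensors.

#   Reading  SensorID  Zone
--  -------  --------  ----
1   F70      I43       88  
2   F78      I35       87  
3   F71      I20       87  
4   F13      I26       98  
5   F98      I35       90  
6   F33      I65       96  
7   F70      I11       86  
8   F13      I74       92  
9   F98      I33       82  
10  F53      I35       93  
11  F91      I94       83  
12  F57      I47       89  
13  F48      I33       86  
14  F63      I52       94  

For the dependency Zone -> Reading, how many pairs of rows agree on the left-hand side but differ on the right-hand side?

2

Zone=87: violating pairs (2,3) — 1 pair.
Zone=86: violating pairs (7,13) — 1 pair.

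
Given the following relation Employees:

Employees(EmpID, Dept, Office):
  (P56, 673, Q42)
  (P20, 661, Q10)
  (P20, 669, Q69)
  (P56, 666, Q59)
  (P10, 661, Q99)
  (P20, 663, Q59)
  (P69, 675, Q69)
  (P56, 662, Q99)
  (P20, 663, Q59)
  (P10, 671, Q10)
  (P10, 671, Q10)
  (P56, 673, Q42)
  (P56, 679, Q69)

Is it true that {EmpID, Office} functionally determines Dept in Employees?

(EmpID=P56, Office=Q42): 2 rows → Dept = 673, 673 ✓
(EmpID=P20, Office=Q10): 1 row → Dept = 661 ✓
(EmpID=P20, Office=Q69): 1 row → Dept = 669 ✓
(EmpID=P56, Office=Q59): 1 row → Dept = 666 ✓
(EmpID=P10, Office=Q99): 1 row → Dept = 661 ✓
(EmpID=P20, Office=Q59): 2 rows → Dept = 663, 663 ✓
(EmpID=P69, Office=Q69): 1 row → Dept = 675 ✓
(EmpID=P56, Office=Q99): 1 row → Dept = 662 ✓
(EmpID=P10, Office=Q10): 2 rows → Dept = 671, 671 ✓
(EmpID=P56, Office=Q69): 1 row → Dept = 679 ✓
Every {EmpID, Office} value is associated with a single Dept value, so {EmpID, Office} -> Dept holds.

Yes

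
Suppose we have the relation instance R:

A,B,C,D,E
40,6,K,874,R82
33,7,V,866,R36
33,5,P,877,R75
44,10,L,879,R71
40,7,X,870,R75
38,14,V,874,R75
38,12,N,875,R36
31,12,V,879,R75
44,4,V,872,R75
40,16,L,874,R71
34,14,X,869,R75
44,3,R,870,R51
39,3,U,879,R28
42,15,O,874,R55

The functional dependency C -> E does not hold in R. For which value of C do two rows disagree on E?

V

C=K: 1 row → E = R82 ✓
C=V: 4 rows → E takes values {R36, R75} — violation
C=P: 1 row → E = R75 ✓
C=L: 2 rows → E = R71, R71 ✓
C=X: 2 rows → E = R75, R75 ✓
C=N: 1 row → E = R36 ✓
C=R: 1 row → E = R51 ✓
C=U: 1 row → E = R28 ✓
C=O: 1 row → E = R55 ✓
The only C value with inconsistent E is C=V.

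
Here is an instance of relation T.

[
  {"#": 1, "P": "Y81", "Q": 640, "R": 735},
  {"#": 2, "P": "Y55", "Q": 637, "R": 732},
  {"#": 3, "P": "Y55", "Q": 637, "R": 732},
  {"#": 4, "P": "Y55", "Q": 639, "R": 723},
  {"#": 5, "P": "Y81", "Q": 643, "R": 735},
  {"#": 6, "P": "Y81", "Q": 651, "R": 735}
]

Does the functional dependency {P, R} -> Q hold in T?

No

(P=Y81, R=735): rows 1, 5, 6 → Q takes values {640, 643, 651} — violation
(P=Y55, R=732): rows 2, 3 → Q = 637, 637 ✓
(P=Y55, R=723): row 4 → Q = 639 ✓
Two rows agree on {P, R} but differ on Q, so {P, R} -> Q does not hold.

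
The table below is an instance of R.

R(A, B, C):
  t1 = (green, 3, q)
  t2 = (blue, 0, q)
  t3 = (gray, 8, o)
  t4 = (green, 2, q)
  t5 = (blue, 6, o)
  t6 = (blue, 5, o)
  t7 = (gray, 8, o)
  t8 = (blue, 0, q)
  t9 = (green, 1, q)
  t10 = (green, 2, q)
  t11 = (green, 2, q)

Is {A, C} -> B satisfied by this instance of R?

No

(A=green, C=q): rows 1, 4, 9, 10, 11 → B takes values {3, 2, 1} — violation
(A=blue, C=q): rows 2, 8 → B = 0, 0 ✓
(A=gray, C=o): rows 3, 7 → B = 8, 8 ✓
(A=blue, C=o): rows 5, 6 → B takes values {6, 5} — violation
Two rows agree on {A, C} but differ on B, so {A, C} -> B does not hold.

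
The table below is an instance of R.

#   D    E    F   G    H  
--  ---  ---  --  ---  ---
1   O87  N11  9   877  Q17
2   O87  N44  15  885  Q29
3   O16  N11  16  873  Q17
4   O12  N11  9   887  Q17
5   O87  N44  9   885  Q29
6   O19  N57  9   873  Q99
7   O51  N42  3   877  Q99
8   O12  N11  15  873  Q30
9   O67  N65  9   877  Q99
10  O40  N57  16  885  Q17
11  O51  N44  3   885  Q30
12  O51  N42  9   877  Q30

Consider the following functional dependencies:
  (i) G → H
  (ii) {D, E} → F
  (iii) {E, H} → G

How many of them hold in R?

(i) G → H: G=877: rows 1, 7, 9, 12 → H takes values {Q17, Q99, Q30} — violation; G=885: rows 2, 5, 10, 11 → H takes values {Q29, Q17, Q30} — violation; G=873: rows 3, 6, 8 → H takes values {Q17, Q99, Q30} — violation — fails.
(ii) {D, E} → F: (D=O87, E=N44): rows 2, 5 → F takes values {15, 9} — violation; (D=O12, E=N11): rows 4, 8 → F takes values {9, 15} — violation; (D=O51, E=N42): rows 7, 12 → F takes values {3, 9} — violation — fails.
(iii) {E, H} → G: (E=N11, H=Q17): rows 1, 3, 4 → G takes values {877, 873, 887} — violation — fails.
None of the 3 dependencies hold.

0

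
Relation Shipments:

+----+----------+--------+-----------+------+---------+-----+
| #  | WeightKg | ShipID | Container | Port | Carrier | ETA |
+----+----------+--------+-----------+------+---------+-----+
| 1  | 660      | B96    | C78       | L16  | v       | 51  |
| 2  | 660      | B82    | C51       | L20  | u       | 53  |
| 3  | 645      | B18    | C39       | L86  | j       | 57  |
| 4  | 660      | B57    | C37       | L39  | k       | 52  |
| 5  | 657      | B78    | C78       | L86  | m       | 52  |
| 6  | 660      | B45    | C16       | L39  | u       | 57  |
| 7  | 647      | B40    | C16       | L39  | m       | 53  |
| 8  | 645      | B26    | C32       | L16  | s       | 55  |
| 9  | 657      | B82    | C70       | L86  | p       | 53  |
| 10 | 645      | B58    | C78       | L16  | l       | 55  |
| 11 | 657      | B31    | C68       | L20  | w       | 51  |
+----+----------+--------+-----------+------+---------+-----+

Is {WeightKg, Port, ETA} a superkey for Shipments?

Rows 8 and 10 have the same {WeightKg, Port, ETA} value (WeightKg=645, Port=L16, ETA=55) but are distinct tuples, so {WeightKg, Port, ETA} does not determine every attribute — not a superkey.

No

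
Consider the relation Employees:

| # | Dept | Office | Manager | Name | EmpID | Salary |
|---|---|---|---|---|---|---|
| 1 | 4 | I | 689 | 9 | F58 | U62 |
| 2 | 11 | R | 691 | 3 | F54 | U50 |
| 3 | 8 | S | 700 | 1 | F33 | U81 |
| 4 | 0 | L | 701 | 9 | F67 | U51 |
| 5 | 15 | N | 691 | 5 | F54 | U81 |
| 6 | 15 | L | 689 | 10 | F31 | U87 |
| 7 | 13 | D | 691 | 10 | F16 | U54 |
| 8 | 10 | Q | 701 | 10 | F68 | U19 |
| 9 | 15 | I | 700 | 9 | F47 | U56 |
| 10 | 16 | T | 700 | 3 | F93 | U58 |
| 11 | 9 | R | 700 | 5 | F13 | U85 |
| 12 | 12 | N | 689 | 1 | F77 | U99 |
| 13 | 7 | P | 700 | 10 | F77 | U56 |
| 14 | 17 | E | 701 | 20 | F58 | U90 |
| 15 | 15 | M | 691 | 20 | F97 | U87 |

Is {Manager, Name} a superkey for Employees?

Yes

All 15 rows have distinct {Manager, Name} values, so {Manager, Name} → (all attributes) holds and {Manager, Name} is a superkey.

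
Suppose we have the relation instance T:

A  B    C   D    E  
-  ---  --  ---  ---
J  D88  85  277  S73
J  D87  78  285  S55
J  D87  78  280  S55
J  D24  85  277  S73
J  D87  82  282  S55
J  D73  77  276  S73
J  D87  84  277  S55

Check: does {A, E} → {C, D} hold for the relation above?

(A=J, E=S73): 3 rows → {C,D} takes values {(85, 277), (77, 276)} — violation
(A=J, E=S55): 4 rows → {C,D} takes values {(78, 285), (78, 280), (82, 282), (84, 277)} — violation
Two rows agree on {A, E} but differ on {C, D}, so {A, E} → {C, D} does not hold.

No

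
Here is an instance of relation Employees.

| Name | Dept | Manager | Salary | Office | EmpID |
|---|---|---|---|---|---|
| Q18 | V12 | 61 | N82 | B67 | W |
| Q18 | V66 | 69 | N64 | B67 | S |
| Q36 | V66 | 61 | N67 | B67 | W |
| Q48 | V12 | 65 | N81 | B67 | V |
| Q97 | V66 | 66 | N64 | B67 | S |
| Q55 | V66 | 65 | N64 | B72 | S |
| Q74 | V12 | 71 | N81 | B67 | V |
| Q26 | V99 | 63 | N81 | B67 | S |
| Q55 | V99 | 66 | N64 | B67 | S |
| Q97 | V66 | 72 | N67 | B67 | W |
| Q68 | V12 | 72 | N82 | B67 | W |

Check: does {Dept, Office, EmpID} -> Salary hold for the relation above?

(Dept=V12, Office=B67, EmpID=W): 2 rows → Salary = N82, N82 ✓
(Dept=V66, Office=B67, EmpID=S): 2 rows → Salary = N64, N64 ✓
(Dept=V66, Office=B67, EmpID=W): 2 rows → Salary = N67, N67 ✓
(Dept=V12, Office=B67, EmpID=V): 2 rows → Salary = N81, N81 ✓
(Dept=V66, Office=B72, EmpID=S): 1 row → Salary = N64 ✓
(Dept=V99, Office=B67, EmpID=S): 2 rows → Salary takes values {N81, N64} — violation
Two rows agree on {Dept, Office, EmpID} but differ on Salary, so {Dept, Office, EmpID} -> Salary does not hold.

No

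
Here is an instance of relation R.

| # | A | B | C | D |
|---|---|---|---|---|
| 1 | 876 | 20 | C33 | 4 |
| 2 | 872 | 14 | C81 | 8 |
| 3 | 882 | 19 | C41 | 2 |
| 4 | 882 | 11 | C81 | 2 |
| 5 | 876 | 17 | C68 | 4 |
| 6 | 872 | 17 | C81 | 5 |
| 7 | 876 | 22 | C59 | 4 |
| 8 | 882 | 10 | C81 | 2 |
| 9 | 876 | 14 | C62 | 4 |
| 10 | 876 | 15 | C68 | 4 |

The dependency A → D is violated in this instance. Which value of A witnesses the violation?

A=876: rows 1, 5, 7, 9, 10 → D = 4, 4, 4, 4, 4 ✓
A=872: rows 2, 6 → D takes values {8, 5} — violation
A=882: rows 3, 4, 8 → D = 2, 2, 2 ✓
The only A value with inconsistent D is A=872.

872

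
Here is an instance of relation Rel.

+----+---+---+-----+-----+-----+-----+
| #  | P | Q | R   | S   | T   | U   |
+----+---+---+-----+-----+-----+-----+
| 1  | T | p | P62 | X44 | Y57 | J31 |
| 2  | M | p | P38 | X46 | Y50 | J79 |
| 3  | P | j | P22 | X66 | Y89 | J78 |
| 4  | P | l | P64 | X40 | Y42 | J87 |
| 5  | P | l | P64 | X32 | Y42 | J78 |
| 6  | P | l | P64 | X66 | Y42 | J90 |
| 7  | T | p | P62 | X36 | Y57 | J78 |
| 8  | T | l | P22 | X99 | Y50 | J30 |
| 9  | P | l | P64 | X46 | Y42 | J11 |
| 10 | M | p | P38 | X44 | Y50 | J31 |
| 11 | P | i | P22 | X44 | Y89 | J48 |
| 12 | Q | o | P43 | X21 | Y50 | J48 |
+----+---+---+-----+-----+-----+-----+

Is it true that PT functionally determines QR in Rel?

(P=T, T=Y57): rows 1, 7 → {Q,R} = (p, P62), (p, P62) ✓
(P=M, T=Y50): rows 2, 10 → {Q,R} = (p, P38), (p, P38) ✓
(P=P, T=Y89): rows 3, 11 → {Q,R} takes values {(j, P22), (i, P22)} — violation
(P=P, T=Y42): rows 4, 5, 6, 9 → {Q,R} = (l, P64), (l, P64), (l, P64), (l, P64) ✓
(P=T, T=Y50): row 8 → {Q,R} = (l, P22) ✓
(P=Q, T=Y50): row 12 → {Q,R} = (o, P43) ✓
Two rows agree on PT but differ on QR, so PT -> QR does not hold.

No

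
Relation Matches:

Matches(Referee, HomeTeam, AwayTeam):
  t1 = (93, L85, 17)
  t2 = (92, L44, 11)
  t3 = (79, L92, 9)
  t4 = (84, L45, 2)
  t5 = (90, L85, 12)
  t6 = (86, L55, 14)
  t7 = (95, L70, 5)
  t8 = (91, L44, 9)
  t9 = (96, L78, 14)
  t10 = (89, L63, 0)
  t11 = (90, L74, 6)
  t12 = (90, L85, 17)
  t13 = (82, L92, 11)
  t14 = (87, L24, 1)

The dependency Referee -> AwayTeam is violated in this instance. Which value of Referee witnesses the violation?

Referee=93: row 1 → AwayTeam = 17 ✓
Referee=92: row 2 → AwayTeam = 11 ✓
Referee=79: row 3 → AwayTeam = 9 ✓
Referee=84: row 4 → AwayTeam = 2 ✓
Referee=90: rows 5, 11, 12 → AwayTeam takes values {12, 6, 17} — violation
Referee=86: row 6 → AwayTeam = 14 ✓
Referee=95: row 7 → AwayTeam = 5 ✓
Referee=91: row 8 → AwayTeam = 9 ✓
Referee=96: row 9 → AwayTeam = 14 ✓
Referee=89: row 10 → AwayTeam = 0 ✓
Referee=82: row 13 → AwayTeam = 11 ✓
Referee=87: row 14 → AwayTeam = 1 ✓
The only Referee value with inconsistent AwayTeam is Referee=90.

90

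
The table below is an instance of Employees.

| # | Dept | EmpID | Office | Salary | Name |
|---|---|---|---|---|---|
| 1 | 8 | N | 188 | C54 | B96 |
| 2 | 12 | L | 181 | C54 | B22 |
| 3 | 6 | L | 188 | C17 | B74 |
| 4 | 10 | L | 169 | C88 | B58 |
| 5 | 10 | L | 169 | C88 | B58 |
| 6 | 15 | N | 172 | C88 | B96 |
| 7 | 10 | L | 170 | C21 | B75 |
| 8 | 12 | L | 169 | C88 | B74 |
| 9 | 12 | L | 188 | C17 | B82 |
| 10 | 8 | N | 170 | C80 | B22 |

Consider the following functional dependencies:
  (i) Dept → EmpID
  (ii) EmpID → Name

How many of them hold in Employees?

1

(i) Dept → EmpID: every LHS value maps to a single RHS value — holds.
(ii) EmpID → Name: EmpID=N: rows 1, 6, 10 → Name takes values {B96, B22} — violation; EmpID=L: rows 2, 3, 4, 5, 7, 8, 9 → Name takes values {B22, B74, B58, B75, B82} — violation — fails.
1 of the 2 dependencies holds.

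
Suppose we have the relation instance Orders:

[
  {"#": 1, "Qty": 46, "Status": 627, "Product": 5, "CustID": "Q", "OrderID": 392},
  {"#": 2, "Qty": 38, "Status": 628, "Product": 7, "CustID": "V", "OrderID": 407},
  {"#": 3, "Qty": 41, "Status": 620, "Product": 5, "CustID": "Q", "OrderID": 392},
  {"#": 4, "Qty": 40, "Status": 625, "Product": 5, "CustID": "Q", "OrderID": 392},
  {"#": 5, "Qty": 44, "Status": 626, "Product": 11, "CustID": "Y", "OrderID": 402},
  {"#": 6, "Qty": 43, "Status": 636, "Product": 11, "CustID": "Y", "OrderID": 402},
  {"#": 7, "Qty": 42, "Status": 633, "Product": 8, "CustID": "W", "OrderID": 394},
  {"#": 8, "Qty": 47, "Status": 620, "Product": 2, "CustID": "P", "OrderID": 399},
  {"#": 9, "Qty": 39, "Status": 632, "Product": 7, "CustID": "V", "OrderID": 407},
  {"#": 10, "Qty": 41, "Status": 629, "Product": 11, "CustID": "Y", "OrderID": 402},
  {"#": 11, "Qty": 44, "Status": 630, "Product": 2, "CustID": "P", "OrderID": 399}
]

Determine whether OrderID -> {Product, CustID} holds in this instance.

Yes

OrderID=392: rows 1, 3, 4 → {Product,CustID} = (5, Q), (5, Q), (5, Q) ✓
OrderID=407: rows 2, 9 → {Product,CustID} = (7, V), (7, V) ✓
OrderID=402: rows 5, 6, 10 → {Product,CustID} = (11, Y), (11, Y), (11, Y) ✓
OrderID=394: row 7 → {Product,CustID} = (8, W) ✓
OrderID=399: rows 8, 11 → {Product,CustID} = (2, P), (2, P) ✓
Every OrderID value is associated with a single {Product, CustID} value, so OrderID -> {Product, CustID} holds.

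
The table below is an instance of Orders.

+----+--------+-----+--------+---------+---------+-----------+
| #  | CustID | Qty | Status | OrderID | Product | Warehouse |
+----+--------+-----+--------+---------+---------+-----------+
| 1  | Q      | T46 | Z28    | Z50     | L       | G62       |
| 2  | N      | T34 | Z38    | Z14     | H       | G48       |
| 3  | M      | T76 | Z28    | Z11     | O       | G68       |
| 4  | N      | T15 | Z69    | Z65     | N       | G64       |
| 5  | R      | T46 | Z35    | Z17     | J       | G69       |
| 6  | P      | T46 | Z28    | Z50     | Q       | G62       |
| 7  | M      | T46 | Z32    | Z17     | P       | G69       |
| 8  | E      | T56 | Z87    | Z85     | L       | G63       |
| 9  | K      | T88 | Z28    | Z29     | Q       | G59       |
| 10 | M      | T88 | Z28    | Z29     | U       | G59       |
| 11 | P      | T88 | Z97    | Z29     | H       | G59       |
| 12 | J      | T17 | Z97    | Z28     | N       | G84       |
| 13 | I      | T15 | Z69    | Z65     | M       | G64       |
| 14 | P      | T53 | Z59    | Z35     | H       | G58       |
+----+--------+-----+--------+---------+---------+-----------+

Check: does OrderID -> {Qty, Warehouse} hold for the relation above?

Yes

OrderID=Z50: rows 1, 6 → {Qty,Warehouse} = (T46, G62), (T46, G62) ✓
OrderID=Z14: row 2 → {Qty,Warehouse} = (T34, G48) ✓
OrderID=Z11: row 3 → {Qty,Warehouse} = (T76, G68) ✓
OrderID=Z65: rows 4, 13 → {Qty,Warehouse} = (T15, G64), (T15, G64) ✓
OrderID=Z17: rows 5, 7 → {Qty,Warehouse} = (T46, G69), (T46, G69) ✓
OrderID=Z85: row 8 → {Qty,Warehouse} = (T56, G63) ✓
OrderID=Z29: rows 9, 10, 11 → {Qty,Warehouse} = (T88, G59), (T88, G59), (T88, G59) ✓
OrderID=Z28: row 12 → {Qty,Warehouse} = (T17, G84) ✓
OrderID=Z35: row 14 → {Qty,Warehouse} = (T53, G58) ✓
Every OrderID value is associated with a single {Qty, Warehouse} value, so OrderID -> {Qty, Warehouse} holds.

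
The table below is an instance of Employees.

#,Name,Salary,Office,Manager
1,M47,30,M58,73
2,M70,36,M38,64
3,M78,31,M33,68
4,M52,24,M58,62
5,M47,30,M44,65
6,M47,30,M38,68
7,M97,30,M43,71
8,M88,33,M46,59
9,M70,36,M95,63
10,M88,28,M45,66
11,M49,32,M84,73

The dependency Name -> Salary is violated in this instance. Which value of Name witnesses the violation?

Name=M47: rows 1, 5, 6 → Salary = 30, 30, 30 ✓
Name=M70: rows 2, 9 → Salary = 36, 36 ✓
Name=M78: row 3 → Salary = 31 ✓
Name=M52: row 4 → Salary = 24 ✓
Name=M97: row 7 → Salary = 30 ✓
Name=M88: rows 8, 10 → Salary takes values {33, 28} — violation
Name=M49: row 11 → Salary = 32 ✓
The only Name value with inconsistent Salary is Name=M88.

M88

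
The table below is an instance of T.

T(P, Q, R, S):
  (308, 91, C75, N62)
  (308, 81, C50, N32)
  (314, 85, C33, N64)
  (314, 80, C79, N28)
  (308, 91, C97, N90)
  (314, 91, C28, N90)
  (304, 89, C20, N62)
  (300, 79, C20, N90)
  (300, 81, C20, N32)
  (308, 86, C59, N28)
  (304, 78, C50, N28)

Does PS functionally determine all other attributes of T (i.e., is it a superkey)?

Yes

All 11 rows have distinct PS values, so PS → (all attributes) holds and PS is a superkey.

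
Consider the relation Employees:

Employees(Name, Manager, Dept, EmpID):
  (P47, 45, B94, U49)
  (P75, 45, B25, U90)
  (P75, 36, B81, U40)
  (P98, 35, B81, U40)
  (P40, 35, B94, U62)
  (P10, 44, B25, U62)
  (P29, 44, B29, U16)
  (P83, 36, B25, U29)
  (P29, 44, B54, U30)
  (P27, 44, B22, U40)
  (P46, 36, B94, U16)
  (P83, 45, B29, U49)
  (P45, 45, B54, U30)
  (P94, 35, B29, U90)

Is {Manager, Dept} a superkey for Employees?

Yes

All 14 rows have distinct {Manager, Dept} values, so {Manager, Dept} → (all attributes) holds and {Manager, Dept} is a superkey.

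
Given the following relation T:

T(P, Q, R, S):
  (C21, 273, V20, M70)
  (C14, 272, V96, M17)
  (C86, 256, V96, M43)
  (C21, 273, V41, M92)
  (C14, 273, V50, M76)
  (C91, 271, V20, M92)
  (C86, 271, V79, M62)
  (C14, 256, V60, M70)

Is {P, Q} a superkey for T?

No

Two distinct rows share (P=C21, Q=273), so {P, Q} does not determine every attribute — not a superkey.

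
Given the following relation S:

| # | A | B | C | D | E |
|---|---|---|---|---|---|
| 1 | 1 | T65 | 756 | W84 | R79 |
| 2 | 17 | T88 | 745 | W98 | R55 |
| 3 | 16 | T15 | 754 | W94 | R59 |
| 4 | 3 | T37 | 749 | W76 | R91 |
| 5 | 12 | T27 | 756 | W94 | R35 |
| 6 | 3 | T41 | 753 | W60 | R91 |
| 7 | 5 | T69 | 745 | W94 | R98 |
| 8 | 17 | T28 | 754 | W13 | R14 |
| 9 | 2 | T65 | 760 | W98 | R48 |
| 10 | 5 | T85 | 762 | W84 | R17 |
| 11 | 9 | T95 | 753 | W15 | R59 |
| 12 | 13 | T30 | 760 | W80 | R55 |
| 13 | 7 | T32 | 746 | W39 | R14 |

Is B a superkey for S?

No

Rows 1 and 9 have the same B value B=T65 but are distinct tuples, so B does not determine every attribute — not a superkey.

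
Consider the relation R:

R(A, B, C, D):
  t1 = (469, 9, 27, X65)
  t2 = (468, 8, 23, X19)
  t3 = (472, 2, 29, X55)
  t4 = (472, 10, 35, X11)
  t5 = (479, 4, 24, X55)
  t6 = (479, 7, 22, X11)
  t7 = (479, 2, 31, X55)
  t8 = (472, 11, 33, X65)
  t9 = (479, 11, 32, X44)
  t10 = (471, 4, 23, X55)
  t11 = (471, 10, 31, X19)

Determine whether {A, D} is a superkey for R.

Rows 5 and 7 have the same {A, D} value (A=479, D=X55) but are distinct tuples, so {A, D} does not determine every attribute — not a superkey.

No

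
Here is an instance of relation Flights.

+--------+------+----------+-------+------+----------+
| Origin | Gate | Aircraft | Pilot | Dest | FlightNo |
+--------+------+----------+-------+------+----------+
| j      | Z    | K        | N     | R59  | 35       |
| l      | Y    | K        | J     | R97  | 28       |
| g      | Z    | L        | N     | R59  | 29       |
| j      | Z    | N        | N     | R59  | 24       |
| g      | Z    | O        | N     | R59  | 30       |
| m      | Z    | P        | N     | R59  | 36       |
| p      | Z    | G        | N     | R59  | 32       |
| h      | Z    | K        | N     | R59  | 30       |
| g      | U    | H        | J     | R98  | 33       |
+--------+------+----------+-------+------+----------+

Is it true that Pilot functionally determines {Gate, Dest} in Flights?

Pilot=N: 7 rows → {Gate,Dest} = (Z, R59), (Z, R59), (Z, R59), (Z, R59), (Z, R59), (Z, R59), (Z, R59) ✓
Pilot=J: 2 rows → {Gate,Dest} takes values {(Y, R97), (U, R98)} — violation
Two rows agree on Pilot but differ on {Gate, Dest}, so Pilot → {Gate, Dest} does not hold.

No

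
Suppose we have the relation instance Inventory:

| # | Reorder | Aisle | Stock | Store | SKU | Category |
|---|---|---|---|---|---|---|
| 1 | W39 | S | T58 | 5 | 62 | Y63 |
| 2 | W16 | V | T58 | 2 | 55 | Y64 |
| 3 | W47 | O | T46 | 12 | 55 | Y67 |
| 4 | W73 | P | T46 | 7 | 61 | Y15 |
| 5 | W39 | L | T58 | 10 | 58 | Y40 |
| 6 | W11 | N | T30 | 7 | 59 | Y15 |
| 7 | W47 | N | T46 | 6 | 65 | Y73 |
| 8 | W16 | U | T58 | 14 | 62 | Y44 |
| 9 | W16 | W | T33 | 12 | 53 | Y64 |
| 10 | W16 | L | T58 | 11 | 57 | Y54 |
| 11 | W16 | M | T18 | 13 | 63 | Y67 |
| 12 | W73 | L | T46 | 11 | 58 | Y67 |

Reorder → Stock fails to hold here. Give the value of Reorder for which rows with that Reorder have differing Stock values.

Reorder=W39: rows 1, 5 → Stock = T58, T58 ✓
Reorder=W16: rows 2, 8, 9, 10, 11 → Stock takes values {T58, T33, T18} — violation
Reorder=W47: rows 3, 7 → Stock = T46, T46 ✓
Reorder=W73: rows 4, 12 → Stock = T46, T46 ✓
Reorder=W11: row 6 → Stock = T30 ✓
The only Reorder value with inconsistent Stock is Reorder=W16.

W16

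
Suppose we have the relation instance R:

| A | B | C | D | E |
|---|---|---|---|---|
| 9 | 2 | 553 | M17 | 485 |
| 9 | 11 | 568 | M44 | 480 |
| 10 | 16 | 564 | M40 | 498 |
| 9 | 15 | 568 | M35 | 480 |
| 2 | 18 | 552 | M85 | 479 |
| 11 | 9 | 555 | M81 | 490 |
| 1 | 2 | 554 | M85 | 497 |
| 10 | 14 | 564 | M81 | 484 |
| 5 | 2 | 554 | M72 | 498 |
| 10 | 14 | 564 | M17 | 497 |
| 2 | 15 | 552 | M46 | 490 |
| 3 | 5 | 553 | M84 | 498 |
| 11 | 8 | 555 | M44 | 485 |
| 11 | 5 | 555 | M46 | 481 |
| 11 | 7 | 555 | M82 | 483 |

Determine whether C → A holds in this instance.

No

C=553: 2 rows → A takes values {9, 3} — violation
C=568: 2 rows → A = 9, 9 ✓
C=564: 3 rows → A = 10, 10, 10 ✓
C=552: 2 rows → A = 2, 2 ✓
C=555: 4 rows → A = 11, 11, 11, 11 ✓
C=554: 2 rows → A takes values {1, 5} — violation
Two rows agree on C but differ on A, so C → A does not hold.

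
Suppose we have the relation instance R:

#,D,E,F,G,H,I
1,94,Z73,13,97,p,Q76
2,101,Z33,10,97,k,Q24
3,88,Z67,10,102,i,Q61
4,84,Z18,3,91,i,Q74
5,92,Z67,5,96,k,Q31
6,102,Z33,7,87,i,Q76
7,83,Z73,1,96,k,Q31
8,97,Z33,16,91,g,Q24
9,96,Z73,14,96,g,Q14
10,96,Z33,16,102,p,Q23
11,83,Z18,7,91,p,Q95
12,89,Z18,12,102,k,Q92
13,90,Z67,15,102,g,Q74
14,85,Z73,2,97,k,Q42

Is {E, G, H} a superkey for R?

All 14 rows have distinct {E, G, H} values, so {E, G, H} → (all attributes) holds and {E, G, H} is a superkey.

Yes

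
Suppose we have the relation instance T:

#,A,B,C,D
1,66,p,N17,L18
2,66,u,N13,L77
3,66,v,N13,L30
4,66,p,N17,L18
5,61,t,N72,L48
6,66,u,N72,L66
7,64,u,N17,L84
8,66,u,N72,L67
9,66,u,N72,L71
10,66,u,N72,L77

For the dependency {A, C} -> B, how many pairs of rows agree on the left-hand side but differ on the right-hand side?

(A=66, C=N17): all 2 rows agree on B — 0 pairs.
(A=66, C=N13): violating pairs (2,3) — 1 pair.
(A=66, C=N72): all 4 rows agree on B — 0 pairs.

1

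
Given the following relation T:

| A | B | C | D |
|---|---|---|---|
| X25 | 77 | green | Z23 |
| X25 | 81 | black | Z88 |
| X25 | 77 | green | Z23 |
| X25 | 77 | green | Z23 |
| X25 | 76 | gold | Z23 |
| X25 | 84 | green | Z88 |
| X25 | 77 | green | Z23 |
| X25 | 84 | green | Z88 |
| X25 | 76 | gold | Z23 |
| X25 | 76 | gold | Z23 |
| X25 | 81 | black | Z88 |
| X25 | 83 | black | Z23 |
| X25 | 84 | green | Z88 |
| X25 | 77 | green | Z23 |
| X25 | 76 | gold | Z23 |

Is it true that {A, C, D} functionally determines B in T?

(A=X25, C=green, D=Z23): 5 rows → B = 77, 77, 77, 77, 77 ✓
(A=X25, C=black, D=Z88): 2 rows → B = 81, 81 ✓
(A=X25, C=gold, D=Z23): 4 rows → B = 76, 76, 76, 76 ✓
(A=X25, C=green, D=Z88): 3 rows → B = 84, 84, 84 ✓
(A=X25, C=black, D=Z23): 1 row → B = 83 ✓
Every {A, C, D} value is associated with a single B value, so {A, C, D} → B holds.

Yes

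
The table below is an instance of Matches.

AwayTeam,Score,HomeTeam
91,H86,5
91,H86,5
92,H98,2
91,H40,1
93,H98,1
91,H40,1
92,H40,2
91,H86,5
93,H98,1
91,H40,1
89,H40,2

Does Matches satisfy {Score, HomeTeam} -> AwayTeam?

(Score=H86, HomeTeam=5): 3 rows → AwayTeam = 91, 91, 91 ✓
(Score=H98, HomeTeam=2): 1 row → AwayTeam = 92 ✓
(Score=H40, HomeTeam=1): 3 rows → AwayTeam = 91, 91, 91 ✓
(Score=H98, HomeTeam=1): 2 rows → AwayTeam = 93, 93 ✓
(Score=H40, HomeTeam=2): 2 rows → AwayTeam takes values {92, 89} — violation
Two rows agree on {Score, HomeTeam} but differ on AwayTeam, so {Score, HomeTeam} -> AwayTeam does not hold.

No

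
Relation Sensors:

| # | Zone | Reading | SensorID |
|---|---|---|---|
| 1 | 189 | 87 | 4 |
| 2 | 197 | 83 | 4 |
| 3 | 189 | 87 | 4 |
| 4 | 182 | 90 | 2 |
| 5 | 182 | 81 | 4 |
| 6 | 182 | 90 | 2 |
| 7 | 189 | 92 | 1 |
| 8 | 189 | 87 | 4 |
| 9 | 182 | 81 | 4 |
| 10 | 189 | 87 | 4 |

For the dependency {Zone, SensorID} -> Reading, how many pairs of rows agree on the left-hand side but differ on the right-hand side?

(Zone=189, SensorID=4): all 4 rows agree on Reading — 0 pairs.
(Zone=182, SensorID=2): all 2 rows agree on Reading — 0 pairs.
(Zone=182, SensorID=4): all 2 rows agree on Reading — 0 pairs.

0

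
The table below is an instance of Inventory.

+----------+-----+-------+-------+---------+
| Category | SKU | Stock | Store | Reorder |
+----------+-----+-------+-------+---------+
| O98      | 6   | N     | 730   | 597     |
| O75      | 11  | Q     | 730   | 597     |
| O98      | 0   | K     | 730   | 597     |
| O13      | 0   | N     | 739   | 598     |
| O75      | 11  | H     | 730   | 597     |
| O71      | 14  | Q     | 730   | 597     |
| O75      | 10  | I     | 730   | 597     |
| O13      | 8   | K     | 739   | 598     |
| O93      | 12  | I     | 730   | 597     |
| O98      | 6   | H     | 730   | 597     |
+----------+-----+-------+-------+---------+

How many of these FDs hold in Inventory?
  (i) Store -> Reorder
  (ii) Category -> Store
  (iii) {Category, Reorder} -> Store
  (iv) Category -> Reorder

4

(i) Store -> Reorder: every LHS value maps to a single RHS value — holds.
(ii) Category -> Store: every LHS value maps to a single RHS value — holds.
(iii) {Category, Reorder} -> Store: every LHS value maps to a single RHS value — holds.
(iv) Category -> Reorder: every LHS value maps to a single RHS value — holds.
4 of the 4 dependencies hold.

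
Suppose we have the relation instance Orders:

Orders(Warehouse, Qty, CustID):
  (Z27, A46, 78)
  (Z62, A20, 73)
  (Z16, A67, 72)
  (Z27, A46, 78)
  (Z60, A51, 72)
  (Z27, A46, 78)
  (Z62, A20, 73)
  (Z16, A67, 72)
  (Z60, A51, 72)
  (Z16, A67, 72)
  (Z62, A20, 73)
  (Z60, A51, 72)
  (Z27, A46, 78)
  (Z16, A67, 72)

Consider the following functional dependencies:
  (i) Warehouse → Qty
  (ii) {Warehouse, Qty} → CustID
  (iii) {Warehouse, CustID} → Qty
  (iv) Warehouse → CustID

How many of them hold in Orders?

4

(i) Warehouse → Qty: every LHS value maps to a single RHS value — holds.
(ii) {Warehouse, Qty} → CustID: every LHS value maps to a single RHS value — holds.
(iii) {Warehouse, CustID} → Qty: every LHS value maps to a single RHS value — holds.
(iv) Warehouse → CustID: every LHS value maps to a single RHS value — holds.
4 of the 4 dependencies hold.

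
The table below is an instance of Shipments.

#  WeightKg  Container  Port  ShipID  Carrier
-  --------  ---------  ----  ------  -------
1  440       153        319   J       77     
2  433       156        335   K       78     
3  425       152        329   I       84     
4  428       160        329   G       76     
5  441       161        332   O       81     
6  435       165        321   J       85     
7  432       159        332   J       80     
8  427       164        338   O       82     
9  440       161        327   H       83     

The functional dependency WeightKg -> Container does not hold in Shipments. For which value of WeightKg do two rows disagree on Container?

WeightKg=440: rows 1, 9 → Container takes values {153, 161} — violation
WeightKg=433: row 2 → Container = 156 ✓
WeightKg=425: row 3 → Container = 152 ✓
WeightKg=428: row 4 → Container = 160 ✓
WeightKg=441: row 5 → Container = 161 ✓
WeightKg=435: row 6 → Container = 165 ✓
WeightKg=432: row 7 → Container = 159 ✓
WeightKg=427: row 8 → Container = 164 ✓
The only WeightKg value with inconsistent Container is WeightKg=440.

440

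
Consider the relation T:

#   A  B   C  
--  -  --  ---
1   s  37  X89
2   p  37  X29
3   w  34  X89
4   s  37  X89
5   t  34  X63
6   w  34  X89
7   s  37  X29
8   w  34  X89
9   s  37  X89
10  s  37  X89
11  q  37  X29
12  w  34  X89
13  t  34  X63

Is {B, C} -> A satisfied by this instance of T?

No

(B=37, C=X89): rows 1, 4, 9, 10 → A = s, s, s, s ✓
(B=37, C=X29): rows 2, 7, 11 → A takes values {p, s, q} — violation
(B=34, C=X89): rows 3, 6, 8, 12 → A = w, w, w, w ✓
(B=34, C=X63): rows 5, 13 → A = t, t ✓
Two rows agree on {B, C} but differ on A, so {B, C} -> A does not hold.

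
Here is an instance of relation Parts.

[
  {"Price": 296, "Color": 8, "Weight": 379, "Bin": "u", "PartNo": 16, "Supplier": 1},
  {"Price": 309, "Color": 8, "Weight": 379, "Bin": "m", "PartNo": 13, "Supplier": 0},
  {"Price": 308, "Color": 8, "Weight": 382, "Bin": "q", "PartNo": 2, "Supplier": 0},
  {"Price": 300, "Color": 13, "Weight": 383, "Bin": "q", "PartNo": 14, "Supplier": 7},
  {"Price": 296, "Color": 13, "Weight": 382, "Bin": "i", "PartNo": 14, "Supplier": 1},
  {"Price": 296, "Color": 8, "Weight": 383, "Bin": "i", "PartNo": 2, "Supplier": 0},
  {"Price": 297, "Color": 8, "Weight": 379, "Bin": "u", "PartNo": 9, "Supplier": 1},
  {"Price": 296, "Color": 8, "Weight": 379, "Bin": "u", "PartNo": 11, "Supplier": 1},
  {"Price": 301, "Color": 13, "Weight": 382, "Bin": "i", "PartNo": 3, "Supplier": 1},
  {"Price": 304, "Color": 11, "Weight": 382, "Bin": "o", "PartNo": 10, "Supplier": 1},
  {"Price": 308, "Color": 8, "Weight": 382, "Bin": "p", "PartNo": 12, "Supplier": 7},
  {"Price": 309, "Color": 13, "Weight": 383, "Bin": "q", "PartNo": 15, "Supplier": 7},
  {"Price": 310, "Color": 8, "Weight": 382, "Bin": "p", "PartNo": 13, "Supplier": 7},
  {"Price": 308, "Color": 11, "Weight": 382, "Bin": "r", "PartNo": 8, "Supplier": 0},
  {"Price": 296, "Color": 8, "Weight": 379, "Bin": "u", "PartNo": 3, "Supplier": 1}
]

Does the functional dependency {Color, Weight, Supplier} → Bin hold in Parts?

Yes

(Color=8, Weight=379, Supplier=1): 4 rows → Bin = u, u, u, u ✓
(Color=8, Weight=379, Supplier=0): 1 row → Bin = m ✓
(Color=8, Weight=382, Supplier=0): 1 row → Bin = q ✓
(Color=13, Weight=383, Supplier=7): 2 rows → Bin = q, q ✓
(Color=13, Weight=382, Supplier=1): 2 rows → Bin = i, i ✓
(Color=8, Weight=383, Supplier=0): 1 row → Bin = i ✓
(Color=11, Weight=382, Supplier=1): 1 row → Bin = o ✓
(Color=8, Weight=382, Supplier=7): 2 rows → Bin = p, p ✓
(Color=11, Weight=382, Supplier=0): 1 row → Bin = r ✓
Every {Color, Weight, Supplier} value is associated with a single Bin value, so {Color, Weight, Supplier} → Bin holds.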